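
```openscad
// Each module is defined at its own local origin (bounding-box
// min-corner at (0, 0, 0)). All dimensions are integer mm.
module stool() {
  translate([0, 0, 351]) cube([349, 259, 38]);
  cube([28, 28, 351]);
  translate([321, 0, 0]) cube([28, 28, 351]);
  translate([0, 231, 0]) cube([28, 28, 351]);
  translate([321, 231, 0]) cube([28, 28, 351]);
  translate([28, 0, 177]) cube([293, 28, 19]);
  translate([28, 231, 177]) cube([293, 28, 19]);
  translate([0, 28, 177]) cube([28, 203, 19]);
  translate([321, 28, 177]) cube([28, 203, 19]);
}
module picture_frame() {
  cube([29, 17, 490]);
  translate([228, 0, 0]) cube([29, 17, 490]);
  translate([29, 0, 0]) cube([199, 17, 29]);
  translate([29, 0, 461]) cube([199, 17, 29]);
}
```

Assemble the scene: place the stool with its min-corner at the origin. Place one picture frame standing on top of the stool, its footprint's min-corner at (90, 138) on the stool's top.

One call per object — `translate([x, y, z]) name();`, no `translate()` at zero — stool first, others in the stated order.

stool();
translate([90, 138, 389]) picture_frame();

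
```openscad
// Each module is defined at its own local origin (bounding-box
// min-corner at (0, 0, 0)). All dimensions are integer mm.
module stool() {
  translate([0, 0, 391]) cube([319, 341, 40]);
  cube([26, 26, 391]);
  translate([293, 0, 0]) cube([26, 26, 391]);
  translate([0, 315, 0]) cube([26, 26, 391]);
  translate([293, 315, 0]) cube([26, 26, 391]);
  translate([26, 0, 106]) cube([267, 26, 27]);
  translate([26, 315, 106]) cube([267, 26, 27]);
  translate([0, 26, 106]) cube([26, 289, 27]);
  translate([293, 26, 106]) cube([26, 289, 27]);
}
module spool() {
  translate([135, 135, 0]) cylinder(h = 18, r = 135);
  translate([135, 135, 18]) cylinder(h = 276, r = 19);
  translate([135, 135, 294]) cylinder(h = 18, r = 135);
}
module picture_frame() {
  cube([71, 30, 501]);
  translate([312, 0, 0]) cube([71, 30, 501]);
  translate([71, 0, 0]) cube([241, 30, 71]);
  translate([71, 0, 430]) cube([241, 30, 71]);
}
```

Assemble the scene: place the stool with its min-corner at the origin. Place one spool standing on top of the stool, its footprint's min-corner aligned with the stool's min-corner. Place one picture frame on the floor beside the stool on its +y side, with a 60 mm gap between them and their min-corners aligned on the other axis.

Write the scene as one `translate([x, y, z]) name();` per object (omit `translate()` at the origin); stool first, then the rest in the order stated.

stool();
translate([0, 0, 431]) spool();
translate([0, 401, 0]) picture_frame();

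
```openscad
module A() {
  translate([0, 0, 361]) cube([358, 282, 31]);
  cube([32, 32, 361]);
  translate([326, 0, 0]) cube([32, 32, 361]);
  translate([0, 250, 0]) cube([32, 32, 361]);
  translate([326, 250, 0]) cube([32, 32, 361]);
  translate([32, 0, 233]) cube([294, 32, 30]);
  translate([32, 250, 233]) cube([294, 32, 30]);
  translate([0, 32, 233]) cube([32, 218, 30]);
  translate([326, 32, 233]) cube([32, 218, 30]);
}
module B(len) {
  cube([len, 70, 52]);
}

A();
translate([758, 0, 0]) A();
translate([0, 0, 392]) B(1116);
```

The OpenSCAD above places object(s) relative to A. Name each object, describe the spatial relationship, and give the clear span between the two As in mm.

Second stool starts at x = 758; first ends at x = 358; clear span = 758 − 358 = 400 mm.

A is a stool. B is a beam. A beam spans the tops of two stools. The clear span between the two stools is 400 mm.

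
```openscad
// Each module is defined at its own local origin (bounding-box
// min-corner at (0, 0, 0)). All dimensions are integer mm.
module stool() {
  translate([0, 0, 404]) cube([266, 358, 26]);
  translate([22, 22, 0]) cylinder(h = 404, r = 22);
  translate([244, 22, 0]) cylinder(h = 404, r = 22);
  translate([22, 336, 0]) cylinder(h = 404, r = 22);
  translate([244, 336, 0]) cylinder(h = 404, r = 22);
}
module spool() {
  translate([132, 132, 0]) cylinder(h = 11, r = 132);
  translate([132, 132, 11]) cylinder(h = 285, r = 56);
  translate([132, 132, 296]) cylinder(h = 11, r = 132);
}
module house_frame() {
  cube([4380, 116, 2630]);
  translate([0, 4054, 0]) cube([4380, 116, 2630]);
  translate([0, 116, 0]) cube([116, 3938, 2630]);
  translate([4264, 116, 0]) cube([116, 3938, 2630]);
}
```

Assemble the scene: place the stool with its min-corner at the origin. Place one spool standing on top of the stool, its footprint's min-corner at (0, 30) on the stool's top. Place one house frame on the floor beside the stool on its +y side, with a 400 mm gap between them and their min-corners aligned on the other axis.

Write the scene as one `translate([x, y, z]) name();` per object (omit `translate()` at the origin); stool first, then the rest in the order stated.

stool();
translate([0, 30, 430]) spool();
translate([0, 758, 0]) house_frame();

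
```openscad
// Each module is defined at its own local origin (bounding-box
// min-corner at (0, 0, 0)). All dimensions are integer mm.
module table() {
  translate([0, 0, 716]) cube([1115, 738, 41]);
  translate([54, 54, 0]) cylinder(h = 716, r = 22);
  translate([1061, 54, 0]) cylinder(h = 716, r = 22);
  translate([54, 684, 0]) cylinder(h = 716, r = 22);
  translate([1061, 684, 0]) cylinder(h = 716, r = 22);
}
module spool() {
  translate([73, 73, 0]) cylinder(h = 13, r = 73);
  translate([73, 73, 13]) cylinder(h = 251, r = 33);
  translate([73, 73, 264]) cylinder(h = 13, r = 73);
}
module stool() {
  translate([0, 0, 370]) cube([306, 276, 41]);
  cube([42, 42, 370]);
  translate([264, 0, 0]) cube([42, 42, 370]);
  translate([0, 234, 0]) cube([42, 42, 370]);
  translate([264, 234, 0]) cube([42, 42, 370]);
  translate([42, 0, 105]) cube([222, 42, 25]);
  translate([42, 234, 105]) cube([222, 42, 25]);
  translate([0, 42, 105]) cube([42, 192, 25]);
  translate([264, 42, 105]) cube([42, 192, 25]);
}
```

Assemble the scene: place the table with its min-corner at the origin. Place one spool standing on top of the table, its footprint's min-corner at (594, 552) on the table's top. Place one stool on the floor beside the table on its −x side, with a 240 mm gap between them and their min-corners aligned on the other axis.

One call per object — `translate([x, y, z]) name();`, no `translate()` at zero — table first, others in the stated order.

table();
translate([594, 552, 757]) spool();
translate([-546, 0, 0]) stool();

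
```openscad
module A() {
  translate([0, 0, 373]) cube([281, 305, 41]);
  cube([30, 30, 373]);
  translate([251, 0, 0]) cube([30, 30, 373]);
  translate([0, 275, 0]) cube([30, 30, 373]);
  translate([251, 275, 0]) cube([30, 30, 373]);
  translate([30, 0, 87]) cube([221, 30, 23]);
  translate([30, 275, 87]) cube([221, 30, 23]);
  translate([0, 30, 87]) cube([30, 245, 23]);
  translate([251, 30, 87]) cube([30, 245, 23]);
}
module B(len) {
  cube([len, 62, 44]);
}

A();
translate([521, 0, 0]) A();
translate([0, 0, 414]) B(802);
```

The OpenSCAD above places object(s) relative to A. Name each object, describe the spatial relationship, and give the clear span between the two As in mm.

A is a stool. B is a beam. A beam spans the tops of two stools. The clear span between the two stools is 240 mm.

Second stool starts at x = 521; first ends at x = 281; clear span = 521 − 281 = 240 mm.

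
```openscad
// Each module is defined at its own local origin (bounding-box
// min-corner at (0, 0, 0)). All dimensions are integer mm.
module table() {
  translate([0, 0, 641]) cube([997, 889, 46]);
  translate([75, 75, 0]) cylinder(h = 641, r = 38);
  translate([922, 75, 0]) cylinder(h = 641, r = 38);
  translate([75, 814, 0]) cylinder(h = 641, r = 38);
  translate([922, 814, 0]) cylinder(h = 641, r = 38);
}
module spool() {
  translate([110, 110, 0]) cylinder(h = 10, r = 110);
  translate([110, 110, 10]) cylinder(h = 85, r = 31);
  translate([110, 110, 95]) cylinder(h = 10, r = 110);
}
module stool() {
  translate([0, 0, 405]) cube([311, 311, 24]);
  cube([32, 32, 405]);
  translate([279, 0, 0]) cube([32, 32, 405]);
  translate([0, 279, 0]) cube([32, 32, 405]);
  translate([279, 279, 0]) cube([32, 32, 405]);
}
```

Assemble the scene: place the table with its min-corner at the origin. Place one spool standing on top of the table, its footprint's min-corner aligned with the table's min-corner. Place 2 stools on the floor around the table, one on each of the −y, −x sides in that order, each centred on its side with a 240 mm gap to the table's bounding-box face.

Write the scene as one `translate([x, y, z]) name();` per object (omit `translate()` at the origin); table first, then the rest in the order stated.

table();
translate([0, 0, 687]) spool();
translate([343, -551, 0]) stool();
translate([-551, 289, 0]) stool();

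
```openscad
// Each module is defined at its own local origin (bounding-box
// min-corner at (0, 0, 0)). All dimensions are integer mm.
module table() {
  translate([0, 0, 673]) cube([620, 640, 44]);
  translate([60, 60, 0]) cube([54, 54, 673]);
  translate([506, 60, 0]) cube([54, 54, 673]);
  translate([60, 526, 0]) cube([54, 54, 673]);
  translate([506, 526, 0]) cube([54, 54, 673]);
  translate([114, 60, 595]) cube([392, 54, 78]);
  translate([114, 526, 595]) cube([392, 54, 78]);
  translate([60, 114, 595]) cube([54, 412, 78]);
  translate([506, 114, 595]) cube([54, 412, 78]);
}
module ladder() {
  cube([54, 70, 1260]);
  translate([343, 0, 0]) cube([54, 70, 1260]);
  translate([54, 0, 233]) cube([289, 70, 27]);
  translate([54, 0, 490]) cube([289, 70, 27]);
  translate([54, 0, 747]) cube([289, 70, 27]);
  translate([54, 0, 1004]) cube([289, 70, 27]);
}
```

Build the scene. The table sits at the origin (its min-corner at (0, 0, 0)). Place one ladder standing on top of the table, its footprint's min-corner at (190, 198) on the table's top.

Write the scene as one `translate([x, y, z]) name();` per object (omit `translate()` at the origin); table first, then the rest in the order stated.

table();
translate([190, 198, 717]) ladder();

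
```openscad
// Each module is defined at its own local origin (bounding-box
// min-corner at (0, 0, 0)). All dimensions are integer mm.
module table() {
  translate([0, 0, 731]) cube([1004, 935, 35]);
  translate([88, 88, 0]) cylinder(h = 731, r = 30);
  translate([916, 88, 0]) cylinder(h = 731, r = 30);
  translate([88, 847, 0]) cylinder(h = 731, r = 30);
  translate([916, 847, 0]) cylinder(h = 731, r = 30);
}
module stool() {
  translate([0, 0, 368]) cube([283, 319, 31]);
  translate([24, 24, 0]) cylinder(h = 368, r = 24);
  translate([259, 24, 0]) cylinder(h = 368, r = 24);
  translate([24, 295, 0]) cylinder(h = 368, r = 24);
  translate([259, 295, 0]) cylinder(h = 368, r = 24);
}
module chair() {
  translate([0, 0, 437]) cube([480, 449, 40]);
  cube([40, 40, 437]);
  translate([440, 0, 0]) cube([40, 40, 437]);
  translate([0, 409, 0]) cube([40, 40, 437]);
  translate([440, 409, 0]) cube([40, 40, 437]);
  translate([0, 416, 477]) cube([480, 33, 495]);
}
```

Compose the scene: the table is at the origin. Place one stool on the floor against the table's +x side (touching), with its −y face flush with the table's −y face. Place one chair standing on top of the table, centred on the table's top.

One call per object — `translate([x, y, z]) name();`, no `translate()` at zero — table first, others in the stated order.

table();
translate([1004, 0, 0]) stool();
translate([262, 243, 766]) chair();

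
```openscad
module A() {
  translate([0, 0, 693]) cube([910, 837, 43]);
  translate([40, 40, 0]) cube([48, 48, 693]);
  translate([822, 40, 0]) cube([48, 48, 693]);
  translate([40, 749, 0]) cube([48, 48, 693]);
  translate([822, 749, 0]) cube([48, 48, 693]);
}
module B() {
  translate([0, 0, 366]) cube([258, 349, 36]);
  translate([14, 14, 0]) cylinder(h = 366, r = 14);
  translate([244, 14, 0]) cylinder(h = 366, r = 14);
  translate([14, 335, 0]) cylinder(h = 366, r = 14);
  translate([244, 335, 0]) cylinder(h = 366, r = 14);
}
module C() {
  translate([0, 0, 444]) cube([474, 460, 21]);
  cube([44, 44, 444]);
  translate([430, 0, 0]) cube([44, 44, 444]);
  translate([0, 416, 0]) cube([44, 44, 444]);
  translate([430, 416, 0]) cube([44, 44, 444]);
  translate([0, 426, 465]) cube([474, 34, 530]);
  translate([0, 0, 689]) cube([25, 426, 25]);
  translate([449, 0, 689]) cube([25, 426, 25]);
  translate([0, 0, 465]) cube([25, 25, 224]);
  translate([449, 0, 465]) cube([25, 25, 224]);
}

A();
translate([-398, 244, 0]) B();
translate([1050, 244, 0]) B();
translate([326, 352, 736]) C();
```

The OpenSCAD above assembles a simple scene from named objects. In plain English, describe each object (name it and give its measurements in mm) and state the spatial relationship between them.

A is a table with a 910×837 mm rectangular top, 43 mm thick, top surface at z = 736 mm, supported by four 48×48 mm square legs, each inset 40 mm from the nearest pair of top edges, running from the floor.

B is a four-legged stool. The seat is 258×349 mm, 36 mm thick, top at z = 402 mm. It stands on four round legs, each 28 mm in diameter, from z = 0 to the seat underside, each leg's axis is inset half a diameter from the nearest pair of seat edges (so the leg's bounding box is flush with the corner).

C is a chair: 474×460 mm seat, 21 mm thick, top at z = 465 mm, on four 44 mm square corner legs flush with the seat edges. A 34 mm thick backrest slab spans the full seat width, extending 530 mm above the seat top, its back face flush with the seat's +y edge. Two armrests of 25×25 mm section run along each side from the seat's front edge to the front of the backrest, top faces 249 mm above the seat top and outer faces flush with the seat's x-edges; a 25×25 mm post under the front of each armrest stands on the seat at the front corner.

Two stools sit around the table at the −x, +x sides. The chair is on top of the table.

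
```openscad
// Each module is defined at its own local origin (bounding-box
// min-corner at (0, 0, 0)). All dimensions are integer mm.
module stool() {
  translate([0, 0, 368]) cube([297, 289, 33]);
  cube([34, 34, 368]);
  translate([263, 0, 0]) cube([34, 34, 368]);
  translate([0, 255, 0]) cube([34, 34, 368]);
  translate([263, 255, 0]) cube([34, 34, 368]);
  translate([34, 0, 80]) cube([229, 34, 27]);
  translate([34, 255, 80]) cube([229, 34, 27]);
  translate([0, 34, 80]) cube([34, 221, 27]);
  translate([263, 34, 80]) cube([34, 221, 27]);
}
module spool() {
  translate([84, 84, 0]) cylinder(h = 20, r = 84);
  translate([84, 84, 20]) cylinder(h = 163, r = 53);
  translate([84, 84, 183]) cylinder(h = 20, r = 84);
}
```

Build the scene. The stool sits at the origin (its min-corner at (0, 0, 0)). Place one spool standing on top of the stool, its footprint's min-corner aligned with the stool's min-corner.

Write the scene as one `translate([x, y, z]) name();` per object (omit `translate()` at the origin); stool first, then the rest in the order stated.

stool();
translate([0, 0, 401]) spool();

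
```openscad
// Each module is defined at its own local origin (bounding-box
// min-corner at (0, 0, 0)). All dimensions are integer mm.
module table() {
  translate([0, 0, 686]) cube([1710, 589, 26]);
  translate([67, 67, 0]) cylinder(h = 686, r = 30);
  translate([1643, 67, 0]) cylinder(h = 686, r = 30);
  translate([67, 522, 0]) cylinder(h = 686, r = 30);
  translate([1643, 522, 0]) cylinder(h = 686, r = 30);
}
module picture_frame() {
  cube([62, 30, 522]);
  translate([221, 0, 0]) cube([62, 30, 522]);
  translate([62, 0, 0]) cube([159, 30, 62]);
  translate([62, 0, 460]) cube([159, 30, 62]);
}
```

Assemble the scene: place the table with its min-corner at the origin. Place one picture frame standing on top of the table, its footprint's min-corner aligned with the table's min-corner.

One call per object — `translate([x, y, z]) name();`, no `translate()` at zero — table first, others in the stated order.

table();
translate([0, 0, 712]) picture_frame();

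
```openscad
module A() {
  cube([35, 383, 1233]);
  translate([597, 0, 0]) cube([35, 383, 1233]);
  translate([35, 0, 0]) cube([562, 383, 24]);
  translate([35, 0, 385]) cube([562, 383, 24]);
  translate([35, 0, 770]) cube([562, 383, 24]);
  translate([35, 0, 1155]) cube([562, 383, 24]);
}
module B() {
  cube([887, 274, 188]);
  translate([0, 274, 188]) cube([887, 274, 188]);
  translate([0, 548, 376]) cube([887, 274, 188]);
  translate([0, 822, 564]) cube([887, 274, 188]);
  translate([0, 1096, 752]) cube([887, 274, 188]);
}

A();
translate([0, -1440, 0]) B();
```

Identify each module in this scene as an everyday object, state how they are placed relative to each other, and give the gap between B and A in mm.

A is a bookshelf. B is a staircase. The staircase is on the floor beside the bookshelf on its −y side. The gap between the staircase and the bookshelf is 70 mm.

The staircase's nearest face is 70 mm from the bookshelf's −y face.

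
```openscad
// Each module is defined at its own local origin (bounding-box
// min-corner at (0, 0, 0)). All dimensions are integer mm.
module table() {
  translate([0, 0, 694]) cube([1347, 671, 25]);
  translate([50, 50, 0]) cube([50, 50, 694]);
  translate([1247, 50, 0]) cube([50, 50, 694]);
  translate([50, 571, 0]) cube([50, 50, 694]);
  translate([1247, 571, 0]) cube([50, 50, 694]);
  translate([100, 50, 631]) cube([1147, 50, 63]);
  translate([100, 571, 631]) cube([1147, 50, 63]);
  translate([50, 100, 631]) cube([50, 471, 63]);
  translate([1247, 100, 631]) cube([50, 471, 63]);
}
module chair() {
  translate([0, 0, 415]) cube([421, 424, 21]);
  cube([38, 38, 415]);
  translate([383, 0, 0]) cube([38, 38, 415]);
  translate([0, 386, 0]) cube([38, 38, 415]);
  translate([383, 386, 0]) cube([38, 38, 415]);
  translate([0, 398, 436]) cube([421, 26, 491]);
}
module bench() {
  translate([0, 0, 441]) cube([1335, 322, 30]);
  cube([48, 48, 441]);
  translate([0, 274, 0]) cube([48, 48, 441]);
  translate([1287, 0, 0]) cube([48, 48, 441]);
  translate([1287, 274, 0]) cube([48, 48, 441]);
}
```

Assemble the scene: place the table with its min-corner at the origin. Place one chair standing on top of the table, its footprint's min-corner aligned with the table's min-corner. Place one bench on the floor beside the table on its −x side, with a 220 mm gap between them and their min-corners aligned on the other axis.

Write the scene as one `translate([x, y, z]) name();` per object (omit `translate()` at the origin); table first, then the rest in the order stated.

table();
translate([0, 0, 719]) chair();
translate([-1555, 0, 0]) bench();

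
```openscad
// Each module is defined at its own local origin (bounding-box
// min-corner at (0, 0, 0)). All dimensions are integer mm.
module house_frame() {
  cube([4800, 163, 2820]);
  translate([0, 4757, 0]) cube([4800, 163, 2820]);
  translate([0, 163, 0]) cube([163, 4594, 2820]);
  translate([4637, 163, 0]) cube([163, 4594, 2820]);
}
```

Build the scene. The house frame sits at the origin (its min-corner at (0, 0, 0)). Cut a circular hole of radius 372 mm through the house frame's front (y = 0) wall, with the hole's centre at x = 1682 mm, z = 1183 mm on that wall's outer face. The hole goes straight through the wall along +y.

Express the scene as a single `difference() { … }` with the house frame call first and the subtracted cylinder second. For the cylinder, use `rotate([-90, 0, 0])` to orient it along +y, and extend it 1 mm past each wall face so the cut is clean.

difference() {
  house_frame();
  translate([1682, -1, 1183]) rotate([-90, 0, 0]) cylinder(h = 165, r = 372);
}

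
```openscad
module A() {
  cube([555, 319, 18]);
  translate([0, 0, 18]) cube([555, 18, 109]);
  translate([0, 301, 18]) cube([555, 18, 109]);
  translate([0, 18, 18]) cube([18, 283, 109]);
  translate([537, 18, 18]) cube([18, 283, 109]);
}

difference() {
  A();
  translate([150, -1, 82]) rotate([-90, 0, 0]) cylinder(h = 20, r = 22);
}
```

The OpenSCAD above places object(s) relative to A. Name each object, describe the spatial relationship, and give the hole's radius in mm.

A is an open box. The open box has a circular hole through its front wall. The hole's radius is 22 mm.

The subtracted cylinder has r = 22 mm.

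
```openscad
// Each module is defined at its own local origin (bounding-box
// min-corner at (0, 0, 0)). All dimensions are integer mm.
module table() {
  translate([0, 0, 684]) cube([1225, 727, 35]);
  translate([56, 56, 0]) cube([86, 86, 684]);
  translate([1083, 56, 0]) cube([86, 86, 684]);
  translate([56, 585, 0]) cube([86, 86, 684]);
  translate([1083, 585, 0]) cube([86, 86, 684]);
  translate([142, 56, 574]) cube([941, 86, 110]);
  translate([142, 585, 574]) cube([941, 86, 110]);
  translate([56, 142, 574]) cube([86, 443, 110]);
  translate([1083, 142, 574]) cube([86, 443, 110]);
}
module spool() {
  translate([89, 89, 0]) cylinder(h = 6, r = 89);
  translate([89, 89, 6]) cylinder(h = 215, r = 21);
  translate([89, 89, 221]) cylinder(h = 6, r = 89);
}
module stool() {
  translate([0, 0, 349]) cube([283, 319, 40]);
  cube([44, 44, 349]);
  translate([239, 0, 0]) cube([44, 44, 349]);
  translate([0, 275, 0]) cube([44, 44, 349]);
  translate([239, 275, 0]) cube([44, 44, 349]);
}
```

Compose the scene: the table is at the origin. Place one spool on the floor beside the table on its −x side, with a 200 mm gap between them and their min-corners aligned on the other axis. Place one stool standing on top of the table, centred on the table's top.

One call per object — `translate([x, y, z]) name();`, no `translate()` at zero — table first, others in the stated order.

table();
translate([-378, 0, 0]) spool();
translate([471, 204, 719]) stool();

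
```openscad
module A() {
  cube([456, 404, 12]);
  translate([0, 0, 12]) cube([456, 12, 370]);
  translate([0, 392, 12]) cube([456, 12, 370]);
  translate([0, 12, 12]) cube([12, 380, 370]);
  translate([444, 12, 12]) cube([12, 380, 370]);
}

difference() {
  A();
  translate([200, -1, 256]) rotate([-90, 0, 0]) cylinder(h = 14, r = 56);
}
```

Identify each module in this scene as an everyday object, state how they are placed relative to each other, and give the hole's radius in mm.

A is an open box. The open box has a circular hole through its front wall. The hole's radius is 56 mm.

The subtracted cylinder has r = 56 mm.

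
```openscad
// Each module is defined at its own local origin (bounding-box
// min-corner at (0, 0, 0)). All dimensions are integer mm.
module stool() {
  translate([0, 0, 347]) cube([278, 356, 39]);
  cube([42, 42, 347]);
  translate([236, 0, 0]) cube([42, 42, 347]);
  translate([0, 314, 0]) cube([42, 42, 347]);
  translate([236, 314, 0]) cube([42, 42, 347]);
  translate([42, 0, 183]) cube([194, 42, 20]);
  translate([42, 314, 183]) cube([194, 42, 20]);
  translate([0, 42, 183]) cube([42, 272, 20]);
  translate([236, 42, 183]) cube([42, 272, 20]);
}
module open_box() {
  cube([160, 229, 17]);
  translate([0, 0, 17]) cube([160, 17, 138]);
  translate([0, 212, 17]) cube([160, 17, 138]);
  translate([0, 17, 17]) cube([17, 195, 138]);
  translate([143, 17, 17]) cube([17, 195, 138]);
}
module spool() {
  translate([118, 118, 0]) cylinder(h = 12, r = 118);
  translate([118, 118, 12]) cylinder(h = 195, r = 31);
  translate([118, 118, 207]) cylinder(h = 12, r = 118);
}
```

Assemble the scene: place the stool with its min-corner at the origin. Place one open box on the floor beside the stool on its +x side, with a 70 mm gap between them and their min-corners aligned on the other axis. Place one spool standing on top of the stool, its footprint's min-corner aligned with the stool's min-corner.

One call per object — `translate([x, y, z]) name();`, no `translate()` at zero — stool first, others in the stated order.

stool();
translate([348, 0, 0]) open_box();
translate([0, 0, 386]) spool();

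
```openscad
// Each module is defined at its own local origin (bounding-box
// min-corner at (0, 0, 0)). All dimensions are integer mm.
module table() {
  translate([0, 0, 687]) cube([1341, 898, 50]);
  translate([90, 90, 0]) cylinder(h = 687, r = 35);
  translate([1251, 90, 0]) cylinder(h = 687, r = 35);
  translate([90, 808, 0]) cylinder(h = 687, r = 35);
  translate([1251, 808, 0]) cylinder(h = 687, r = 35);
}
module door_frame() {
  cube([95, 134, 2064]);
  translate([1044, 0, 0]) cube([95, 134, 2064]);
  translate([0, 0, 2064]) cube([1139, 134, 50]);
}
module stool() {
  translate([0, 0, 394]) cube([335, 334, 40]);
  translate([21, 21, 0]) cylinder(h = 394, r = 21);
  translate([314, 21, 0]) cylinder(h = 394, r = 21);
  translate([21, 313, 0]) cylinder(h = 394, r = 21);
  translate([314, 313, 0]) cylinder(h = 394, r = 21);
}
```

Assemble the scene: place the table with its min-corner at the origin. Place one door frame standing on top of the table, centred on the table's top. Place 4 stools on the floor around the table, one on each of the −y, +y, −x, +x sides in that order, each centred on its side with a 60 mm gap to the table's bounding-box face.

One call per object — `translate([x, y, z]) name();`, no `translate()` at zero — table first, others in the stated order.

table();
translate([101, 382, 737]) door_frame();
translate([503, -394, 0]) stool();
translate([503, 958, 0]) stool();
translate([-395, 282, 0]) stool();
translate([1401, 282, 0]) stool();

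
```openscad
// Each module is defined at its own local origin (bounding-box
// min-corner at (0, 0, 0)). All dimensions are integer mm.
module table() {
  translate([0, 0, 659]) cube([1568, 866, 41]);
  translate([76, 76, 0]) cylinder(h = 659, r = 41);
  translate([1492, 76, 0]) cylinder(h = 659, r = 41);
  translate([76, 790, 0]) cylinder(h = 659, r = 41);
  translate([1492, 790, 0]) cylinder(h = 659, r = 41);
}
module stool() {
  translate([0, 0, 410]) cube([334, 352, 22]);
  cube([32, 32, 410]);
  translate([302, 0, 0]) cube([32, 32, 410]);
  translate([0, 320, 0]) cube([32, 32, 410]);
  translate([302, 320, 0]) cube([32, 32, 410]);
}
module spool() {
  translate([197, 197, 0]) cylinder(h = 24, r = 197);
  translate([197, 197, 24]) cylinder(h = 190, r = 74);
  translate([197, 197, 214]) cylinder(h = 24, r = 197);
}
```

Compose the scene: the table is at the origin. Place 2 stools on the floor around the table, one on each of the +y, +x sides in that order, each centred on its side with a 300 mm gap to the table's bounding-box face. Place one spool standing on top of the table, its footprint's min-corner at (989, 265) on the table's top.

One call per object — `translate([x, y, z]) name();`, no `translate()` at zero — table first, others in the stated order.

table();
translate([617, 1166, 0]) stool();
translate([1868, 257, 0]) stool();
translate([989, 265, 700]) spool();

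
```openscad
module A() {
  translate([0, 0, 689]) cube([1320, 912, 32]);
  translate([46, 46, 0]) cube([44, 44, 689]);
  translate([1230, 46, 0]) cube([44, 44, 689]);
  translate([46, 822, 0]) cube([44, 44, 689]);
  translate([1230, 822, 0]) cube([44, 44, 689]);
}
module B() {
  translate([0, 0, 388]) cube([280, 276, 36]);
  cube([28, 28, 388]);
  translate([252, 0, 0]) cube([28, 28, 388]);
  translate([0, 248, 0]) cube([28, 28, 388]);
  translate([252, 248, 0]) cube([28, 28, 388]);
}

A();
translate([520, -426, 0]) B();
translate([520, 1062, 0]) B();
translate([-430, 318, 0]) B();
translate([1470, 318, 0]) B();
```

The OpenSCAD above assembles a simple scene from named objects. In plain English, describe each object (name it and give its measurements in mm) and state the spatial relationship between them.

A is a table with a 1320×912 mm rectangular top, 32 mm thick, top surface at z = 721 mm, supported by four 44×44 mm square legs, each inset 46 mm from the nearest pair of top edges, running from the floor.

B is a four-legged stool. The seat is 280×276 mm, 36 mm thick, top at z = 424 mm. It stands on four square legs, each 28×28 mm in cross-section, from z = 0 to the seat underside, each flush with a corner of the seat.

Four stools sit around the table at the −y, +y, −x, +x sides.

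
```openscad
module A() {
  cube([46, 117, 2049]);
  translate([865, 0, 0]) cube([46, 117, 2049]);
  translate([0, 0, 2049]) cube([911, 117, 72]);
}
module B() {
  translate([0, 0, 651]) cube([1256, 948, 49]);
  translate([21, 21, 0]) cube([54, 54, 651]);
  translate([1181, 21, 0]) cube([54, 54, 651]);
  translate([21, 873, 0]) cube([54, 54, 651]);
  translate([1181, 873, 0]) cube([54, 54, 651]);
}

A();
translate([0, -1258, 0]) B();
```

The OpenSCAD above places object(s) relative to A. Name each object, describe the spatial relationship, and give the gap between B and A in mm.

The table's nearest face is 310 mm from the door frame's −y face.

A is a door frame. B is a table. The table is on the floor beside the door frame on its −y side. The gap between the table and the door frame is 310 mm.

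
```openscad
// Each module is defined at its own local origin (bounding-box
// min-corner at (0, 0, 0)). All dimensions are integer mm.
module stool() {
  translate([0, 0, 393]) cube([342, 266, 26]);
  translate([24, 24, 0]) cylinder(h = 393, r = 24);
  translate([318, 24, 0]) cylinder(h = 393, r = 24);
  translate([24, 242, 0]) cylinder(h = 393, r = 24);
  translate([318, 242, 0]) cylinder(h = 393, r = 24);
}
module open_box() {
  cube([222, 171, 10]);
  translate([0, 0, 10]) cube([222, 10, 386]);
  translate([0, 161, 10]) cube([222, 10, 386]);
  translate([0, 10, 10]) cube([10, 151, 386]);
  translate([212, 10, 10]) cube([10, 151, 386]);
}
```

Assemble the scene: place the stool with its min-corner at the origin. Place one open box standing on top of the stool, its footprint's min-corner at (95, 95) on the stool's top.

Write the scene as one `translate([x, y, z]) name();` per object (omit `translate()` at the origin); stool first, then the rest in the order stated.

stool();
translate([95, 95, 419]) open_box();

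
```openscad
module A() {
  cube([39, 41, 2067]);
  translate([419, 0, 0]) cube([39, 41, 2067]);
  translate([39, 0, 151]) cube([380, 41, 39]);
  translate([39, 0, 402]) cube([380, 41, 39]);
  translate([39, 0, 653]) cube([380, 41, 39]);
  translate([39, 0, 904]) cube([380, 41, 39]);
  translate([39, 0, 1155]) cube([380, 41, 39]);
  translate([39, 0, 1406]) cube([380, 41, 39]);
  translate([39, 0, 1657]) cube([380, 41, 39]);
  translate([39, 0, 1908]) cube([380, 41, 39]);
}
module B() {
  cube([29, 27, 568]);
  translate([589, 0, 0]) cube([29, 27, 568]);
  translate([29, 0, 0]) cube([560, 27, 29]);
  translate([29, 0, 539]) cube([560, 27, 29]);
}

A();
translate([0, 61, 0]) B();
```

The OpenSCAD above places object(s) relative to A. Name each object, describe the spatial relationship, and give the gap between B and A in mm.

The picture frame's nearest face is 20 mm from the ladder's +y face.

A is a ladder. B is a picture frame. The picture frame is on the floor beside the ladder on its +y side. The gap between the picture frame and the ladder is 20 mm.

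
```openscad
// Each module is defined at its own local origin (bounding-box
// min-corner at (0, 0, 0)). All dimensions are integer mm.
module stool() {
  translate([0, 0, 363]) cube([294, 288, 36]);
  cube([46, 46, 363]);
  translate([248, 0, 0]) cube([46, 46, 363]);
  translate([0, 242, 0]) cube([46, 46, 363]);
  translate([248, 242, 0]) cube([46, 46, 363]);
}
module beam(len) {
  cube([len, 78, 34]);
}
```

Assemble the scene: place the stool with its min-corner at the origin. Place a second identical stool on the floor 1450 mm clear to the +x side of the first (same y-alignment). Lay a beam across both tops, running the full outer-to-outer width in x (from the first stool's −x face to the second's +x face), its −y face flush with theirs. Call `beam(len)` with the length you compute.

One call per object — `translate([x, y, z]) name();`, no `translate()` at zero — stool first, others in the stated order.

stool();
translate([1744, 0, 0]) stool();
translate([0, 0, 399]) beam(2038);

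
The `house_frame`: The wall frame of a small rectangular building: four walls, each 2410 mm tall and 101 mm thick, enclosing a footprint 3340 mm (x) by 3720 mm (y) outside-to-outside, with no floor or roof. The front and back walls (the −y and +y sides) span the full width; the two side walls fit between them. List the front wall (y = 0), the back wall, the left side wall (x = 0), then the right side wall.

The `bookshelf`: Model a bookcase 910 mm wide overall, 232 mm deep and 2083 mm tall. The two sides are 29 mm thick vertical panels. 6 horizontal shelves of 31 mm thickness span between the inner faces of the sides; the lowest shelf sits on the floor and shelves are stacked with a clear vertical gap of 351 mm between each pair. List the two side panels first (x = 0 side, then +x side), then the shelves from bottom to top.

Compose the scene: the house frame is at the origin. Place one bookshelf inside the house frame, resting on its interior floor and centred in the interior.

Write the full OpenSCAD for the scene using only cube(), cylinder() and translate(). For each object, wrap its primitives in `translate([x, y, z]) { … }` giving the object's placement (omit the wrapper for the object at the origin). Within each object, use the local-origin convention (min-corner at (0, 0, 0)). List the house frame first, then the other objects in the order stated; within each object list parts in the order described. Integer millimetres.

cube([3340, 101, 2410]);
translate([0, 3619, 0]) cube([3340, 101, 2410]);
translate([0, 101, 0]) cube([101, 3518, 2410]);
translate([3239, 101, 0]) cube([101, 3518, 2410]);
translate([1215, 1744, 0]) {
  cube([29, 232, 2083]);
  translate([881, 0, 0]) cube([29, 232, 2083]);
  translate([29, 0, 0]) cube([852, 232, 31]);
  translate([29, 0, 382]) cube([852, 232, 31]);
  translate([29, 0, 764]) cube([852, 232, 31]);
  translate([29, 0, 1146]) cube([852, 232, 31]);
  translate([29, 0, 1528]) cube([852, 232, 31]);
  translate([29, 0, 1910]) cube([852, 232, 31]);
}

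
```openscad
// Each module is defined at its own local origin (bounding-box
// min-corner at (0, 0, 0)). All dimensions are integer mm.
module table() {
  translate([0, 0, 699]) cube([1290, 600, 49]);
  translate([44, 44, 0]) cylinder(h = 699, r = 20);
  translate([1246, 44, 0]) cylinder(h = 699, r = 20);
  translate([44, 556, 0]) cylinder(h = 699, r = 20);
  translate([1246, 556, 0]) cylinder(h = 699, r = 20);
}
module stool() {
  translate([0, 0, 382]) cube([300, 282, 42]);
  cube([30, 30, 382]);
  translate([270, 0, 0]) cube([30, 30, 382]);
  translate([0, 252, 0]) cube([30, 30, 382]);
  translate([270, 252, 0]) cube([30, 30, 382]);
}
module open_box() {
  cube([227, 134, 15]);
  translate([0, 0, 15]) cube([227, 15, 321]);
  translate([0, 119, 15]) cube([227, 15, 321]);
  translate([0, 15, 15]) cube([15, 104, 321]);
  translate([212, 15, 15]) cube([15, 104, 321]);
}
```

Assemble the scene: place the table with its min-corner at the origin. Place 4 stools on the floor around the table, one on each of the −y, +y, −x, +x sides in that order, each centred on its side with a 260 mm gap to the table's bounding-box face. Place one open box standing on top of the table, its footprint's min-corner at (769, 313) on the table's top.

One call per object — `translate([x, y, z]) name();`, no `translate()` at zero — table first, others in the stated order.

table();
translate([495, -542, 0]) stool();
translate([495, 860, 0]) stool();
translate([-560, 159, 0]) stool();
translate([1550, 159, 0]) stool();
translate([769, 313, 748]) open_box();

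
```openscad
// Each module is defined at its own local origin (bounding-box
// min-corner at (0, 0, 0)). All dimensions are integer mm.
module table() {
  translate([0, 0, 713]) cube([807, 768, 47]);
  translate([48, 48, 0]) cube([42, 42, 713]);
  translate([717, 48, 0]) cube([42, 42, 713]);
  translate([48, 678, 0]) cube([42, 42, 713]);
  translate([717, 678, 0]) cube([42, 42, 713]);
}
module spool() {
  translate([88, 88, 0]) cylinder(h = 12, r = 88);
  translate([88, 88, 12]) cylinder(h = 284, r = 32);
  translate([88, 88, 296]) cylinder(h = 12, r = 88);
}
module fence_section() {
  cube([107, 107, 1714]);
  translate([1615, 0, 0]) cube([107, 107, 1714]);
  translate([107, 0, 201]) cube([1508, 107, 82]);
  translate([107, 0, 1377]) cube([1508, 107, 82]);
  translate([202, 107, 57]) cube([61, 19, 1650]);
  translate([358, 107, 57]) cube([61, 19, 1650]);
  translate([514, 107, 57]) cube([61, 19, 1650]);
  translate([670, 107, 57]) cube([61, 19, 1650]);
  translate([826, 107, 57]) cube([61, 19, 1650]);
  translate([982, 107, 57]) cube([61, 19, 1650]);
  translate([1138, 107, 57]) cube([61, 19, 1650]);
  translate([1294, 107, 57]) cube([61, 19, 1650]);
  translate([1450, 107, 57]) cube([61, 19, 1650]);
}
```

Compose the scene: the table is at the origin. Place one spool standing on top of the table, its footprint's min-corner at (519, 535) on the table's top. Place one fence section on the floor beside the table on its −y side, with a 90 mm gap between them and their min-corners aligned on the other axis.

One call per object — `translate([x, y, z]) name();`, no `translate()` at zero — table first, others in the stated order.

table();
translate([519, 535, 760]) spool();
translate([0, -216, 0]) fence_section();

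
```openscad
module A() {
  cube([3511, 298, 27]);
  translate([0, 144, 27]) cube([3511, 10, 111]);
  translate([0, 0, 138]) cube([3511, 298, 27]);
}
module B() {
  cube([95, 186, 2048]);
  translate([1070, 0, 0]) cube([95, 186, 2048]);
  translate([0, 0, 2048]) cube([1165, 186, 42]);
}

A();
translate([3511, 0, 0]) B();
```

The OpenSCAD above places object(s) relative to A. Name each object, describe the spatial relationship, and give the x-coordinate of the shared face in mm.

The I-beam's +x face and the door frame's −x face are both at x = 3511 mm.

A is an I-beam. B is a door frame. The door frame is against the I-beam's +x side, with their −y faces flush. The x-coordinate of the shared face is 3511 mm.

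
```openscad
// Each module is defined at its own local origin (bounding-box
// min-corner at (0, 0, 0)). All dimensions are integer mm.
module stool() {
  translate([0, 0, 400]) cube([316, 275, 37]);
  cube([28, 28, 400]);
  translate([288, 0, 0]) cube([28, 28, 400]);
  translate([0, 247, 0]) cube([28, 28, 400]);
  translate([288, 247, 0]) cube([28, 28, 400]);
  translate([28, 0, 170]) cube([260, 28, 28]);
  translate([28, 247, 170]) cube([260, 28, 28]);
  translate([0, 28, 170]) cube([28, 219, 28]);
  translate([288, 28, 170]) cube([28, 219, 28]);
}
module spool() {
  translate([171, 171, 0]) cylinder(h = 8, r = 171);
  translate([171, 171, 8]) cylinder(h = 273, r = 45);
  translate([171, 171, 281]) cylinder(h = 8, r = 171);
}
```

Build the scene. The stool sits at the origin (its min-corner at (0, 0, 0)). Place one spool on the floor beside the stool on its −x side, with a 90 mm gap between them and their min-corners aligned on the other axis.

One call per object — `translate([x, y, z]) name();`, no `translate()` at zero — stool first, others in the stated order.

stool();
translate([-432, 0, 0]) spool();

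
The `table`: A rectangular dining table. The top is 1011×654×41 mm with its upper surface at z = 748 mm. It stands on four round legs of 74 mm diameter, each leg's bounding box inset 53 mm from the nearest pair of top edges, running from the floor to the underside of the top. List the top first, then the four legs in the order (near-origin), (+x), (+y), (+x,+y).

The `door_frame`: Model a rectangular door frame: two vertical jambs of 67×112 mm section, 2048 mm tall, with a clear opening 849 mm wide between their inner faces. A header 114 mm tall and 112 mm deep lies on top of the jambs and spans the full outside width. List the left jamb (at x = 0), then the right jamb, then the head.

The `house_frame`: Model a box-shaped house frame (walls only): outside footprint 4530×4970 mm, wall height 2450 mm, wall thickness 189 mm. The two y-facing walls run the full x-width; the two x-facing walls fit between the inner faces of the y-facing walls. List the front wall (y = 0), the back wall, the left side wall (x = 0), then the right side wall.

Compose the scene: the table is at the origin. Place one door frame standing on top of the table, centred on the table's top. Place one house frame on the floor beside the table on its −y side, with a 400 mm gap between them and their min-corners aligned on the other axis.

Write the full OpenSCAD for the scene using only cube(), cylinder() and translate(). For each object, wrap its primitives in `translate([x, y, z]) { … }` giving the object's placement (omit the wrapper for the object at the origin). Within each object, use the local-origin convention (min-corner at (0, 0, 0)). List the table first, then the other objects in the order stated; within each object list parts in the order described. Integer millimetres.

translate([0, 0, 707]) cube([1011, 654, 41]);
translate([90, 90, 0]) cylinder(h = 707, r = 37);
translate([921, 90, 0]) cylinder(h = 707, r = 37);
translate([90, 564, 0]) cylinder(h = 707, r = 37);
translate([921, 564, 0]) cylinder(h = 707, r = 37);
translate([14, 271, 748]) {
  cube([67, 112, 2048]);
  translate([916, 0, 0]) cube([67, 112, 2048]);
  translate([0, 0, 2048]) cube([983, 112, 114]);
}
translate([0, -5370, 0]) {
  cube([4530, 189, 2450]);
  translate([0, 4781, 0]) cube([4530, 189, 2450]);
  translate([0, 189, 0]) cube([189, 4592, 2450]);
  translate([4341, 189, 0]) cube([189, 4592, 2450]);
}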